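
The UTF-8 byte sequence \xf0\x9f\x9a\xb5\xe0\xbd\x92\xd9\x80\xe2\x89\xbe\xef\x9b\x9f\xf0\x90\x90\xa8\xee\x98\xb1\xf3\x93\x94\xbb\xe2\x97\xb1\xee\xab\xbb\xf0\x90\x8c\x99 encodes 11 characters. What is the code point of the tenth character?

U+EAFB

Offset 0: leading byte 0xF0 = 11110000 → 4-byte char #1 = F0 9F 9A B5.
Offset 4: leading byte 0xE0 = 11100000 → 3-byte char #2 = E0 BD 92.
Offset 7: leading byte 0xD9 = 11011001 → 2-byte char #3 = D9 80.
Offset 9: leading byte 0xE2 = 11100010 → 3-byte char #4 = E2 89 BE.
Offset 12: leading byte 0xEF = 11101111 → 3-byte char #5 = EF 9B 9F.
Offset 15: leading byte 0xF0 = 11110000 → 4-byte char #6 = F0 90 90 A8.
Offset 19: leading byte 0xEE = 11101110 → 3-byte char #7 = EE 98 B1.
Offset 22: leading byte 0xF3 = 11110011 → 4-byte char #8 = F3 93 94 BB.
Offset 26: leading byte 0xE2 = 11100010 → 3-byte char #9 = E2 97 B1.
Offset 29: leading byte 0xEE = 11101110 → 3-byte char #10 = EE AB BB.
Leading byte 0xEE = 11101110 matches 1110xxxx → 3-byte sequence.
Byte 1: 0xEE = 11101110, payload 1110 (4 bits).
Byte 2: 0xAB = 10101011 (10xxxxxx ✓), payload 101011.
Byte 3: 0xBB = 10111011 (10xxxxxx ✓), payload 111011.
Concatenate: 1110101011111011 = 0xEAFB (16 bits → U+EAFB).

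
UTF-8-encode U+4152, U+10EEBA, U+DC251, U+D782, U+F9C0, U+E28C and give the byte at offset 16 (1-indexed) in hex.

1-indexed offset 16 is 0-indexed offset 15.
U+4152 → 3-byte form E4 85 92 at offsets 0–2.
U+10EEBA → 4-byte form F4 8E BA BA at offsets 3–6.
U+DC251 → 4-byte form F3 9C 89 91 at offsets 7–10.
U+D782 → 3-byte form ED 9E 82 at offsets 11–13.
U+F9C0 → 3-byte form EF A7 80 at offsets 14–16.
Offset 15 falls in char 5's range; it's byte 2 of EF A7 80 = 0xA7.

0xA7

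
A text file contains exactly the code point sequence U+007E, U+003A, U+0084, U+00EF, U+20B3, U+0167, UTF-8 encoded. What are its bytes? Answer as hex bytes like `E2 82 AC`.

7E 3A C2 84 C3 AF E2 82 B3 C5 A7

U+007E: 1-byte form → 7E.
U+003A: 1-byte form → 3A.
U+0084: 2-byte form → C2 84.
U+00EF: 2-byte form → C3 AF.
U+20B3: 3-byte form → E2 82 B3.
U+0167: 2-byte form → C5 A7.
Concatenated (11 bytes): 7E 3A C2 84 C3 AF E2 82 B3 C5 A7.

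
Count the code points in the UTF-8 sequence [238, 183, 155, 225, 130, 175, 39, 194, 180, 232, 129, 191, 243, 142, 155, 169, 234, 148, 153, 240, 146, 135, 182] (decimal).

Byte at offset 0: 0xEE = 11101110 → 3-byte char (#1). Advance 3.
Byte at offset 3: 0xE1 = 11100001 → 3-byte char (#2). Advance 3.
Byte at offset 6: 0x27 = 00100111 → 1-byte char (#3). Advance 1.
Byte at offset 7: 0xC2 = 11000010 → 2-byte char (#4). Advance 2.
Byte at offset 9: 0xE8 = 11101000 → 3-byte char (#5). Advance 3.
Byte at offset 12: 0xF3 = 11110011 → 4-byte char (#6). Advance 4.
Byte at offset 16: 0xEA = 11101010 → 3-byte char (#7). Advance 3.
Byte at offset 19: 0xF0 = 11110000 → 4-byte char (#8). Advance 4.
Reached end at offset 23 after 8 code points.

8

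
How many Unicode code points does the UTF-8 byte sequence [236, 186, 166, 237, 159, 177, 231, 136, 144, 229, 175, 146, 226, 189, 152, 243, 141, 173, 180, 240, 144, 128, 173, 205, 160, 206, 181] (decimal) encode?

Byte at offset 0: 0xEC = 11101100 → 3-byte char (#1). Advance 3.
Byte at offset 3: 0xED = 11101101 → 3-byte char (#2). Advance 3.
Byte at offset 6: 0xE7 = 11100111 → 3-byte char (#3). Advance 3.
Byte at offset 9: 0xE5 = 11100101 → 3-byte char (#4). Advance 3.
Byte at offset 12: 0xE2 = 11100010 → 3-byte char (#5). Advance 3.
Byte at offset 15: 0xF3 = 11110011 → 4-byte char (#6). Advance 4.
Byte at offset 19: 0xF0 = 11110000 → 4-byte char (#7). Advance 4.
Byte at offset 23: 0xCD = 11001101 → 2-byte char (#8). Advance 2.
Byte at offset 25: 0xCE = 11001110 → 2-byte char (#9). Advance 2.
Reached end at offset 27 after 9 code points.

9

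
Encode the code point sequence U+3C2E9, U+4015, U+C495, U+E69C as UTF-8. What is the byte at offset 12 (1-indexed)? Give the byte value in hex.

0x9A

1-indexed offset 12 is 0-indexed offset 11.
U+3C2E9 → 4-byte form F0 BC 8B A9 at offsets 0–3.
U+4015 → 3-byte form E4 80 95 at offsets 4–6.
U+C495 → 3-byte form EC 92 95 at offsets 7–9.
U+E69C → 3-byte form EE 9A 9C at offsets 10–12.
Offset 11 falls in char 4's range; it's byte 2 of EE 9A 9C = 0x9A.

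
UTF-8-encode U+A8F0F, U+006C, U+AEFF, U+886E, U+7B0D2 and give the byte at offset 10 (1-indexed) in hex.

0xA1

1-indexed offset 10 is 0-indexed offset 9.
U+A8F0F → 4-byte form F2 A8 BC 8F at offsets 0–3.
U+006C → 1-byte form 6C at offsets 4–4.
U+AEFF → 3-byte form EA BB BF at offsets 5–7.
U+886E → 3-byte form E8 A1 AE at offsets 8–10.
Offset 9 falls in char 4's range; it's byte 2 of E8 A1 AE = 0xA1.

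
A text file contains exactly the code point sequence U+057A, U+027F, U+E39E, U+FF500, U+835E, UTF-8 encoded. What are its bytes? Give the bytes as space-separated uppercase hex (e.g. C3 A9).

U+057A: 2-byte form → D5 BA.
U+027F: 2-byte form → C9 BF.
U+E39E: 3-byte form → EE 8E 9E.
U+FF500: 4-byte form → F3 BF 94 80.
U+835E: 3-byte form → E8 8D 9E.
Concatenated (14 bytes): D5 BA C9 BF EE 8E 9E F3 BF 94 80 E8 8D 9E.

D5 BA C9 BF EE 8E 9E F3 BF 94 80 E8 8D 9E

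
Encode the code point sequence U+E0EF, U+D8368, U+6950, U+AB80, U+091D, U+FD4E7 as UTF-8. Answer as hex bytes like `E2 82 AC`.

U+E0EF: 3-byte form → EE 83 AF.
U+D8368: 4-byte form → F3 98 8D A8.
U+6950: 3-byte form → E6 A5 90.
U+AB80: 3-byte form → EA AE 80.
U+091D: 3-byte form → E0 A4 9D.
U+FD4E7: 4-byte form → F3 BD 93 A7.
Concatenated (20 bytes): EE 83 AF F3 98 8D A8 E6 A5 90 EA AE 80 E0 A4 9D F3 BD 93 A7.

EE 83 AF F3 98 8D A8 E6 A5 90 EA AE 80 E0 A4 9D F3 BD 93 A7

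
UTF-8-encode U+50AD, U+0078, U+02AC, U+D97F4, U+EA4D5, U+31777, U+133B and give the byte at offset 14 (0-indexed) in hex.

0xF0

U+50AD → 3-byte form E5 82 AD at offsets 0–2.
U+0078 → 1-byte form 78 at offsets 3–3.
U+02AC → 2-byte form CA AC at offsets 4–5.
U+D97F4 → 4-byte form F3 99 9F B4 at offsets 6–9.
U+EA4D5 → 4-byte form F3 AA 93 95 at offsets 10–13.
U+31777 → 4-byte form F0 B1 9D B7 at offsets 14–17.
Offset 14 falls in char 6's range; it's byte 1 of F0 B1 9D B7 = 0xF0.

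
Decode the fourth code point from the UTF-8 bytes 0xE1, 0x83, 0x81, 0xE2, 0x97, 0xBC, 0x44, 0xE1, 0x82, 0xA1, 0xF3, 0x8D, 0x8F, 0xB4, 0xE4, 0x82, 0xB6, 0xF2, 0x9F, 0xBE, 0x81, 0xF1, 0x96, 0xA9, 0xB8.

U+10A1

Offset 0: leading byte 0xE1 = 11100001 → 3-byte char #1 = E1 83 81.
Offset 3: leading byte 0xE2 = 11100010 → 3-byte char #2 = E2 97 BC.
Offset 6: leading byte 0x44 = 01000100 → 1-byte char #3 = 44.
Offset 7: leading byte 0xE1 = 11100001 → 3-byte char #4 = E1 82 A1.
Leading byte 0xE1 = 11100001 matches 1110xxxx → 3-byte sequence.
Byte 1: 0xE1 = 11100001, payload 0001 (4 bits).
Byte 2: 0x82 = 10000010 (10xxxxxx ✓), payload 000010.
Byte 3: 0xA1 = 10100001 (10xxxxxx ✓), payload 100001.
Concatenate: 0001000010100001 = 0x10A1 (16 bits → U+10A1).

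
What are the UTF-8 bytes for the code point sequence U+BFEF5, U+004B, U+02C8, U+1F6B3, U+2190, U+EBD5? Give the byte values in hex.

U+BFEF5: 4-byte form → F2 BF BB B5.
U+004B: 1-byte form → 4B.
U+02C8: 2-byte form → CB 88.
U+1F6B3: 4-byte form → F0 9F 9A B3.
U+2190: 3-byte form → E2 86 90.
U+EBD5: 3-byte form → EE AF 95.
Concatenated (17 bytes): F2 BF BB B5 4B CB 88 F0 9F 9A B3 E2 86 90 EE AF 95.

F2 BF BB B5 4B CB 88 F0 9F 9A B3 E2 86 90 EE AF 95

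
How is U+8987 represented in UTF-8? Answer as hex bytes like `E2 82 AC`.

U+8987 = 0x8987 = 35207 decimal. In range U+0800–U+FFFF → 3-byte form: 1110xxxx 10xxxxxx 10xxxxxx.
Binary (16 bits): 1000100110000111.
Split 4+6+6: 1000 | 100110 | 000111.
Byte 1: 11101000 = 0xE8.
Byte 2: 10100110 = 0xA6.
Byte 3: 10000111 = 0x87.

E8 A6 87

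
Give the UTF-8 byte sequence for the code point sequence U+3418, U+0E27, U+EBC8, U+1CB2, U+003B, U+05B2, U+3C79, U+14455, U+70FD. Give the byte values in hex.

U+3418: 3-byte form → E3 90 98.
U+0E27: 3-byte form → E0 B8 A7.
U+EBC8: 3-byte form → EE AF 88.
U+1CB2: 3-byte form → E1 B2 B2.
U+003B: 1-byte form → 3B.
U+05B2: 2-byte form → D6 B2.
U+3C79: 3-byte form → E3 B1 B9.
U+14455: 4-byte form → F0 94 91 95.
U+70FD: 3-byte form → E7 83 BD.
Concatenated (25 bytes): E3 90 98 E0 B8 A7 EE AF 88 E1 B2 B2 3B D6 B2 E3 B1 B9 F0 94 91 95 E7 83 BD.

E3 90 98 E0 B8 A7 EE AF 88 E1 B2 B2 3B D6 B2 E3 B1 B9 F0 94 91 95 E7 83 BD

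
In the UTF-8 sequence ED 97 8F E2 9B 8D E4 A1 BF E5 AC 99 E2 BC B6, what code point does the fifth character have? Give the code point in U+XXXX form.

U+2F36

Offset 0: leading byte 0xED = 11101101 → 3-byte char #1 = ED 97 8F.
Offset 3: leading byte 0xE2 = 11100010 → 3-byte char #2 = E2 9B 8D.
Offset 6: leading byte 0xE4 = 11100100 → 3-byte char #3 = E4 A1 BF.
Offset 9: leading byte 0xE5 = 11100101 → 3-byte char #4 = E5 AC 99.
Offset 12: leading byte 0xE2 = 11100010 → 3-byte char #5 = E2 BC B6.
Leading byte 0xE2 = 11100010 matches 1110xxxx → 3-byte sequence.
Byte 1: 0xE2 = 11100010, payload 0010 (4 bits).
Byte 2: 0xBC = 10111100 (10xxxxxx ✓), payload 111100.
Byte 3: 0xB6 = 10110110 (10xxxxxx ✓), payload 110110.
Concatenate: 0010111100110110 = 0x2F36 (16 bits → U+2F36).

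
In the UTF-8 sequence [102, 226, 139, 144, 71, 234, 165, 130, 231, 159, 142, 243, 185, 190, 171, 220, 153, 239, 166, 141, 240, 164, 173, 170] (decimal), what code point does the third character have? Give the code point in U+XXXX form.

U+0047

Offset 0: leading byte 0x66 = 01100110 → 1-byte char #1 = 66.
Offset 1: leading byte 0xE2 = 11100010 → 3-byte char #2 = E2 8B 90.
Offset 4: leading byte 0x47 = 01000111 → 1-byte char #3 = 47.
Leading byte 0x47 = 01000111 matches 0xxxxxxx → 1-byte sequence.
Byte 1: 0x47 = 01000111, payload 1000111 (7 bits).
Concatenate: 1000111 = 0x47 (7 bits → U+0047).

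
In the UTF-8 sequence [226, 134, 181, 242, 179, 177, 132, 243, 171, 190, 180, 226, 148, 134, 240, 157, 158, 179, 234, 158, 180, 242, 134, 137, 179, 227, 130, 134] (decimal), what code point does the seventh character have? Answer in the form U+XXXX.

Offset 0: leading byte 0xE2 = 11100010 → 3-byte char #1 = E2 86 B5.
Offset 3: leading byte 0xF2 = 11110010 → 4-byte char #2 = F2 B3 B1 84.
Offset 7: leading byte 0xF3 = 11110011 → 4-byte char #3 = F3 AB BE B4.
Offset 11: leading byte 0xE2 = 11100010 → 3-byte char #4 = E2 94 86.
Offset 14: leading byte 0xF0 = 11110000 → 4-byte char #5 = F0 9D 9E B3.
Offset 18: leading byte 0xEA = 11101010 → 3-byte char #6 = EA 9E B4.
Offset 21: leading byte 0xF2 = 11110010 → 4-byte char #7 = F2 86 89 B3.
Leading byte 0xF2 = 11110010 matches 11110xxx → 4-byte sequence.
Byte 1: 0xF2 = 11110010, payload 010 (3 bits).
Byte 2: 0x86 = 10000110 (10xxxxxx ✓), payload 000110.
Byte 3: 0x89 = 10001001 (10xxxxxx ✓), payload 001001.
Byte 4: 0xB3 = 10110011 (10xxxxxx ✓), payload 110011.
Concatenate: 010000110001001110011 = 0x86273 (21 bits → U+86273).

U+86273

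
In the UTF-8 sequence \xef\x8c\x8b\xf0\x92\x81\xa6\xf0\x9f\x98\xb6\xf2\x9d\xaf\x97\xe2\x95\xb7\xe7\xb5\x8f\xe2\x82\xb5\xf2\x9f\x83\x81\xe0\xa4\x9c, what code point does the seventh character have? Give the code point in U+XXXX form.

Offset 0: leading byte 0xEF = 11101111 → 3-byte char #1 = EF 8C 8B.
Offset 3: leading byte 0xF0 = 11110000 → 4-byte char #2 = F0 92 81 A6.
Offset 7: leading byte 0xF0 = 11110000 → 4-byte char #3 = F0 9F 98 B6.
Offset 11: leading byte 0xF2 = 11110010 → 4-byte char #4 = F2 9D AF 97.
Offset 15: leading byte 0xE2 = 11100010 → 3-byte char #5 = E2 95 B7.
Offset 18: leading byte 0xE7 = 11100111 → 3-byte char #6 = E7 B5 8F.
Offset 21: leading byte 0xE2 = 11100010 → 3-byte char #7 = E2 82 B5.
Leading byte 0xE2 = 11100010 matches 1110xxxx → 3-byte sequence.
Byte 1: 0xE2 = 11100010, payload 0010 (4 bits).
Byte 2: 0x82 = 10000010 (10xxxxxx ✓), payload 000010.
Byte 3: 0xB5 = 10110101 (10xxxxxx ✓), payload 110101.
Concatenate: 0010000010110101 = 0x20B5 (16 bits → U+20B5).

U+20B5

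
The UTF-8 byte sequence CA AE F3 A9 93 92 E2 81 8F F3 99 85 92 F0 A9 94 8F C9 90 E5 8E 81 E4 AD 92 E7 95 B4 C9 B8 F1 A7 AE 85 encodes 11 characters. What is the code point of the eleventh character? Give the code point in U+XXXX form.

Offset 0: leading byte 0xCA = 11001010 → 2-byte char #1 = CA AE.
Offset 2: leading byte 0xF3 = 11110011 → 4-byte char #2 = F3 A9 93 92.
Offset 6: leading byte 0xE2 = 11100010 → 3-byte char #3 = E2 81 8F.
Offset 9: leading byte 0xF3 = 11110011 → 4-byte char #4 = F3 99 85 92.
Offset 13: leading byte 0xF0 = 11110000 → 4-byte char #5 = F0 A9 94 8F.
Offset 17: leading byte 0xC9 = 11001001 → 2-byte char #6 = C9 90.
Offset 19: leading byte 0xE5 = 11100101 → 3-byte char #7 = E5 8E 81.
Offset 22: leading byte 0xE4 = 11100100 → 3-byte char #8 = E4 AD 92.
Offset 25: leading byte 0xE7 = 11100111 → 3-byte char #9 = E7 95 B4.
Offset 28: leading byte 0xC9 = 11001001 → 2-byte char #10 = C9 B8.
Offset 30: leading byte 0xF1 = 11110001 → 4-byte char #11 = F1 A7 AE 85.
Leading byte 0xF1 = 11110001 matches 11110xxx → 4-byte sequence.
Byte 1: 0xF1 = 11110001, payload 001 (3 bits).
Byte 2: 0xA7 = 10100111 (10xxxxxx ✓), payload 100111.
Byte 3: 0xAE = 10101110 (10xxxxxx ✓), payload 101110.
Byte 4: 0x85 = 10000101 (10xxxxxx ✓), payload 000101.
Concatenate: 001100111101110000101 = 0x67B85 (21 bits → U+67B85).

U+67B85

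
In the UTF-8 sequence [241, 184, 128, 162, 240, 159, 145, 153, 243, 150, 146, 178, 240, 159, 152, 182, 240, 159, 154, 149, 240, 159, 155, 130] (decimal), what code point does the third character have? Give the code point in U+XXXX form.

Offset 0: leading byte 0xF1 = 11110001 → 4-byte char #1 = F1 B8 80 A2.
Offset 4: leading byte 0xF0 = 11110000 → 4-byte char #2 = F0 9F 91 99.
Offset 8: leading byte 0xF3 = 11110011 → 4-byte char #3 = F3 96 92 B2.
Leading byte 0xF3 = 11110011 matches 11110xxx → 4-byte sequence.
Byte 1: 0xF3 = 11110011, payload 011 (3 bits).
Byte 2: 0x96 = 10010110 (10xxxxxx ✓), payload 010110.
Byte 3: 0x92 = 10010010 (10xxxxxx ✓), payload 010010.
Byte 4: 0xB2 = 10110010 (10xxxxxx ✓), payload 110010.
Concatenate: 011010110010010110010 = 0xD64B2 (21 bits → U+D64B2).

U+D64B2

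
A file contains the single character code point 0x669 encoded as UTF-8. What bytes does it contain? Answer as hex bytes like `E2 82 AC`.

U+0669 = 0x669 = 1641 decimal. In range U+0080–U+07FF → 2-byte form: 110xxxxx 10xxxxxx.
Binary (11 bits): 11001101001.
Split 5+6: 11001 | 101001.
Byte 1: 11011001 = 0xD9.
Byte 2: 10101001 = 0xA9.

D9 A9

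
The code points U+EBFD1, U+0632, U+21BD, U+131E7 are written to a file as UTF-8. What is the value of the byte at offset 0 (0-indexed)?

0xF3

U+EBFD1 → 4-byte form F3 AB BF 91 at offsets 0–3.
Offset 0 falls in char 1's range; it's byte 1 of F3 AB BF 91 = 0xF3.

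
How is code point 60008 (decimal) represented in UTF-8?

EE A9 A8

U+EA68 = 0xEA68 = 60008 decimal. In range U+0800–U+FFFF → 3-byte form: 1110xxxx 10xxxxxx 10xxxxxx.
Binary (16 bits): 1110101001101000.
Split 4+6+6: 1110 | 101001 | 101000.
Byte 1: 11101110 = 0xEE.
Byte 2: 10101001 = 0xA9.
Byte 3: 10101000 = 0xA8.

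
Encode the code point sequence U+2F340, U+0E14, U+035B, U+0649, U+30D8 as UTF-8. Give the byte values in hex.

F0 AF 8D 80 E0 B8 94 CD 9B D9 89 E3 83 98

U+2F340: 4-byte form → F0 AF 8D 80.
U+0E14: 3-byte form → E0 B8 94.
U+035B: 2-byte form → CD 9B.
U+0649: 2-byte form → D9 89.
U+30D8: 3-byte form → E3 83 98.
Concatenated (14 bytes): F0 AF 8D 80 E0 B8 94 CD 9B D9 89 E3 83 98.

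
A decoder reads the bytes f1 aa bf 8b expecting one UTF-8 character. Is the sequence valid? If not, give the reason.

Leading byte 0xF1 = 11110001 → 4-byte form.
Continuation bytes 0xAA=10101010, 0xBF=10111111, 0x8B=10001011 all match 10xxxxxx.
Decoded value 0x6AFCB is ≥ 0x10000 (shortest form) and not a surrogate.

valid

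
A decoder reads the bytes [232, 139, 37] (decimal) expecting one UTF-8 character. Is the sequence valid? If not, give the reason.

invalid (non-continuation byte where continuation expected)

Leading byte 0xE8 = 11101000 → 3-byte form.
Byte 3 is 0x25 = 00100101, which is not 10xxxxxx — expected a continuation byte.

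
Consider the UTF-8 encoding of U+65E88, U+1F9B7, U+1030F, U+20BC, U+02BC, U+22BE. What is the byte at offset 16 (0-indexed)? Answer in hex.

U+65E88 → 4-byte form F1 A5 BA 88 at offsets 0–3.
U+1F9B7 → 4-byte form F0 9F A6 B7 at offsets 4–7.
U+1030F → 4-byte form F0 90 8C 8F at offsets 8–11.
U+20BC → 3-byte form E2 82 BC at offsets 12–14.
U+02BC → 2-byte form CA BC at offsets 15–16.
Offset 16 falls in char 5's range; it's byte 2 of CA BC = 0xBC.

0xBC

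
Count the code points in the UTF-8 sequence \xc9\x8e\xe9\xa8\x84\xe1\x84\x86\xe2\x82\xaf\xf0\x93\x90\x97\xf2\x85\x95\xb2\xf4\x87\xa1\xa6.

7

Byte at offset 0: 0xC9 = 11001001 → 2-byte char (#1). Advance 2.
Byte at offset 2: 0xE9 = 11101001 → 3-byte char (#2). Advance 3.
Byte at offset 5: 0xE1 = 11100001 → 3-byte char (#3). Advance 3.
Byte at offset 8: 0xE2 = 11100010 → 3-byte char (#4). Advance 3.
Byte at offset 11: 0xF0 = 11110000 → 4-byte char (#5). Advance 4.
Byte at offset 15: 0xF2 = 11110010 → 4-byte char (#6). Advance 4.
Byte at offset 19: 0xF4 = 11110100 → 4-byte char (#7). Advance 4.
Reached end at offset 23 after 7 code points.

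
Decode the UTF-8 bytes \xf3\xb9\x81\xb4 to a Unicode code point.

U+F9074

Leading byte 0xF3 = 11110011 matches 11110xxx → 4-byte sequence.
Byte 1: 0xF3 = 11110011, payload 011 (3 bits).
Byte 2: 0xB9 = 10111001 (10xxxxxx ✓), payload 111001.
Byte 3: 0x81 = 10000001 (10xxxxxx ✓), payload 000001.
Byte 4: 0xB4 = 10110100 (10xxxxxx ✓), payload 110100.
Concatenate: 011111001000001110100 = 0xF9074 (21 bits → U+F9074).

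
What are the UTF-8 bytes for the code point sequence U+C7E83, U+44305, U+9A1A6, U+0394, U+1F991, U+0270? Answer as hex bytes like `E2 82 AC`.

U+C7E83: 4-byte form → F3 87 BA 83.
U+44305: 4-byte form → F1 84 8C 85.
U+9A1A6: 4-byte form → F2 9A 86 A6.
U+0394: 2-byte form → CE 94.
U+1F991: 4-byte form → F0 9F A6 91.
U+0270: 2-byte form → C9 B0.
Concatenated (20 bytes): F3 87 BA 83 F1 84 8C 85 F2 9A 86 A6 CE 94 F0 9F A6 91 C9 B0.

F3 87 BA 83 F1 84 8C 85 F2 9A 86 A6 CE 94 F0 9F A6 91 C9 B0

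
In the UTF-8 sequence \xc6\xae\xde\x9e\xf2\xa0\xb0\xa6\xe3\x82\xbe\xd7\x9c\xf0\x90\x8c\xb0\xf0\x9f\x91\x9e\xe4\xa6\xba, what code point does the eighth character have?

Offset 0: leading byte 0xC6 = 11000110 → 2-byte char #1 = C6 AE.
Offset 2: leading byte 0xDE = 11011110 → 2-byte char #2 = DE 9E.
Offset 4: leading byte 0xF2 = 11110010 → 4-byte char #3 = F2 A0 B0 A6.
Offset 8: leading byte 0xE3 = 11100011 → 3-byte char #4 = E3 82 BE.
Offset 11: leading byte 0xD7 = 11010111 → 2-byte char #5 = D7 9C.
Offset 13: leading byte 0xF0 = 11110000 → 4-byte char #6 = F0 90 8C B0.
Offset 17: leading byte 0xF0 = 11110000 → 4-byte char #7 = F0 9F 91 9E.
Offset 21: leading byte 0xE4 = 11100100 → 3-byte char #8 = E4 A6 BA.
Leading byte 0xE4 = 11100100 matches 1110xxxx → 3-byte sequence.
Byte 1: 0xE4 = 11100100, payload 0100 (4 bits).
Byte 2: 0xA6 = 10100110 (10xxxxxx ✓), payload 100110.
Byte 3: 0xBA = 10111010 (10xxxxxx ✓), payload 111010.
Concatenate: 0100100110111010 = 0x49BA (16 bits → U+49BA).

U+49BA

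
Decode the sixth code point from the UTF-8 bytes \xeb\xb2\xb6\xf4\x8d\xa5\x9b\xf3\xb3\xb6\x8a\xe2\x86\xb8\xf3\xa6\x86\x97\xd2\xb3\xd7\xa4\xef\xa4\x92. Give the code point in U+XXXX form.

Offset 0: leading byte 0xEB = 11101011 → 3-byte char #1 = EB B2 B6.
Offset 3: leading byte 0xF4 = 11110100 → 4-byte char #2 = F4 8D A5 9B.
Offset 7: leading byte 0xF3 = 11110011 → 4-byte char #3 = F3 B3 B6 8A.
Offset 11: leading byte 0xE2 = 11100010 → 3-byte char #4 = E2 86 B8.
Offset 14: leading byte 0xF3 = 11110011 → 4-byte char #5 = F3 A6 86 97.
Offset 18: leading byte 0xD2 = 11010010 → 2-byte char #6 = D2 B3.
Leading byte 0xD2 = 11010010 matches 110xxxxx → 2-byte sequence.
Byte 1: 0xD2 = 11010010, payload 10010 (5 bits).
Byte 2: 0xB3 = 10110011 (10xxxxxx ✓), payload 110011.
Concatenate: 10010110011 = 0x4B3 (11 bits → U+04B3).

U+04B3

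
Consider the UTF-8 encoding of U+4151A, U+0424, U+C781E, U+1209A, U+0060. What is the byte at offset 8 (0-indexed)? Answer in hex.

U+4151A → 4-byte form F1 81 94 9A at offsets 0–3.
U+0424 → 2-byte form D0 A4 at offsets 4–5.
U+C781E → 4-byte form F3 87 A0 9E at offsets 6–9.
Offset 8 falls in char 3's range; it's byte 3 of F3 87 A0 9E = 0xA0.

0xA0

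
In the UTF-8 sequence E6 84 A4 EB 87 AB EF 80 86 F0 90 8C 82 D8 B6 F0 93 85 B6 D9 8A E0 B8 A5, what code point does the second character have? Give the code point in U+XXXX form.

U+B1EB

Offset 0: leading byte 0xE6 = 11100110 → 3-byte char #1 = E6 84 A4.
Offset 3: leading byte 0xEB = 11101011 → 3-byte char #2 = EB 87 AB.
Leading byte 0xEB = 11101011 matches 1110xxxx → 3-byte sequence.
Byte 1: 0xEB = 11101011, payload 1011 (4 bits).
Byte 2: 0x87 = 10000111 (10xxxxxx ✓), payload 000111.
Byte 3: 0xAB = 10101011 (10xxxxxx ✓), payload 101011.
Concatenate: 1011000111101011 = 0xB1EB (16 bits → U+B1EB).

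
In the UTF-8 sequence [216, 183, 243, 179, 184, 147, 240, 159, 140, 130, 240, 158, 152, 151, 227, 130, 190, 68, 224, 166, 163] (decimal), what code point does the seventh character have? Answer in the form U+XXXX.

U+09A3

Offset 0: leading byte 0xD8 = 11011000 → 2-byte char #1 = D8 B7.
Offset 2: leading byte 0xF3 = 11110011 → 4-byte char #2 = F3 B3 B8 93.
Offset 6: leading byte 0xF0 = 11110000 → 4-byte char #3 = F0 9F 8C 82.
Offset 10: leading byte 0xF0 = 11110000 → 4-byte char #4 = F0 9E 98 97.
Offset 14: leading byte 0xE3 = 11100011 → 3-byte char #5 = E3 82 BE.
Offset 17: leading byte 0x44 = 01000100 → 1-byte char #6 = 44.
Offset 18: leading byte 0xE0 = 11100000 → 3-byte char #7 = E0 A6 A3.
Leading byte 0xE0 = 11100000 matches 1110xxxx → 3-byte sequence.
Byte 1: 0xE0 = 11100000, payload 0000 (4 bits).
Byte 2: 0xA6 = 10100110 (10xxxxxx ✓), payload 100110.
Byte 3: 0xA3 = 10100011 (10xxxxxx ✓), payload 100011.
Concatenate: 0000100110100011 = 0x9A3 (16 bits → U+09A3).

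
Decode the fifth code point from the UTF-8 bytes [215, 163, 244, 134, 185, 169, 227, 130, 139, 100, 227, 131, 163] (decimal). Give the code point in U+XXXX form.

Offset 0: leading byte 0xD7 = 11010111 → 2-byte char #1 = D7 A3.
Offset 2: leading byte 0xF4 = 11110100 → 4-byte char #2 = F4 86 B9 A9.
Offset 6: leading byte 0xE3 = 11100011 → 3-byte char #3 = E3 82 8B.
Offset 9: leading byte 0x64 = 01100100 → 1-byte char #4 = 64.
Offset 10: leading byte 0xE3 = 11100011 → 3-byte char #5 = E3 83 A3.
Leading byte 0xE3 = 11100011 matches 1110xxxx → 3-byte sequence.
Byte 1: 0xE3 = 11100011, payload 0011 (4 bits).
Byte 2: 0x83 = 10000011 (10xxxxxx ✓), payload 000011.
Byte 3: 0xA3 = 10100011 (10xxxxxx ✓), payload 100011.
Concatenate: 0011000011100011 = 0x30E3 (16 bits → U+30E3).

U+30E3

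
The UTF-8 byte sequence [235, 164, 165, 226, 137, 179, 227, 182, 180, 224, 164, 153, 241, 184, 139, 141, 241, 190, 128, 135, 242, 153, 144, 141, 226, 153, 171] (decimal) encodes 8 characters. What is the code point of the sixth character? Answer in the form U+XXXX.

Offset 0: leading byte 0xEB = 11101011 → 3-byte char #1 = EB A4 A5.
Offset 3: leading byte 0xE2 = 11100010 → 3-byte char #2 = E2 89 B3.
Offset 6: leading byte 0xE3 = 11100011 → 3-byte char #3 = E3 B6 B4.
Offset 9: leading byte 0xE0 = 11100000 → 3-byte char #4 = E0 A4 99.
Offset 12: leading byte 0xF1 = 11110001 → 4-byte char #5 = F1 B8 8B 8D.
Offset 16: leading byte 0xF1 = 11110001 → 4-byte char #6 = F1 BE 80 87.
Leading byte 0xF1 = 11110001 matches 11110xxx → 4-byte sequence.
Byte 1: 0xF1 = 11110001, payload 001 (3 bits).
Byte 2: 0xBE = 10111110 (10xxxxxx ✓), payload 111110.
Byte 3: 0x80 = 10000000 (10xxxxxx ✓), payload 000000.
Byte 4: 0x87 = 10000111 (10xxxxxx ✓), payload 000111.
Concatenate: 001111110000000000111 = 0x7E007 (21 bits → U+7E007).

U+7E007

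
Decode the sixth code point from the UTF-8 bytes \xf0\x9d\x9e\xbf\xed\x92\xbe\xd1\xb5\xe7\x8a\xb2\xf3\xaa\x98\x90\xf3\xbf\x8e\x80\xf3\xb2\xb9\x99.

U+FF380

Offset 0: leading byte 0xF0 = 11110000 → 4-byte char #1 = F0 9D 9E BF.
Offset 4: leading byte 0xED = 11101101 → 3-byte char #2 = ED 92 BE.
Offset 7: leading byte 0xD1 = 11010001 → 2-byte char #3 = D1 B5.
Offset 9: leading byte 0xE7 = 11100111 → 3-byte char #4 = E7 8A B2.
Offset 12: leading byte 0xF3 = 11110011 → 4-byte char #5 = F3 AA 98 90.
Offset 16: leading byte 0xF3 = 11110011 → 4-byte char #6 = F3 BF 8E 80.
Leading byte 0xF3 = 11110011 matches 11110xxx → 4-byte sequence.
Byte 1: 0xF3 = 11110011, payload 011 (3 bits).
Byte 2: 0xBF = 10111111 (10xxxxxx ✓), payload 111111.
Byte 3: 0x8E = 10001110 (10xxxxxx ✓), payload 001110.
Byte 4: 0x80 = 10000000 (10xxxxxx ✓), payload 000000.
Concatenate: 011111111001110000000 = 0xFF380 (21 bits → U+FF380).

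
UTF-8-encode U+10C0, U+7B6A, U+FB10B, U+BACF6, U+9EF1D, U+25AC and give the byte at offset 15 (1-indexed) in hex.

0xF2

1-indexed offset 15 is 0-indexed offset 14.
U+10C0 → 3-byte form E1 83 80 at offsets 0–2.
U+7B6A → 3-byte form E7 AD AA at offsets 3–5.
U+FB10B → 4-byte form F3 BB 84 8B at offsets 6–9.
U+BACF6 → 4-byte form F2 BA B3 B6 at offsets 10–13.
U+9EF1D → 4-byte form F2 9E BC 9D at offsets 14–17.
Offset 14 falls in char 5's range; it's byte 1 of F2 9E BC 9D = 0xF2.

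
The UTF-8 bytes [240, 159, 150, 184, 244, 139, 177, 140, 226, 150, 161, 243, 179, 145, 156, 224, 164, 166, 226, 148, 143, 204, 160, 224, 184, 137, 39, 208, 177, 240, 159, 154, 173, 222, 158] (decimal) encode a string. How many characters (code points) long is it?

Byte at offset 0: 0xF0 = 11110000 → 4-byte char (#1). Advance 4.
Byte at offset 4: 0xF4 = 11110100 → 4-byte char (#2). Advance 4.
Byte at offset 8: 0xE2 = 11100010 → 3-byte char (#3). Advance 3.
Byte at offset 11: 0xF3 = 11110011 → 4-byte char (#4). Advance 4.
Byte at offset 15: 0xE0 = 11100000 → 3-byte char (#5). Advance 3.
Byte at offset 18: 0xE2 = 11100010 → 3-byte char (#6). Advance 3.
Byte at offset 21: 0xCC = 11001100 → 2-byte char (#7). Advance 2.
Byte at offset 23: 0xE0 = 11100000 → 3-byte char (#8). Advance 3.
Byte at offset 26: 0x27 = 00100111 → 1-byte char (#9). Advance 1.
Byte at offset 27: 0xD0 = 11010000 → 2-byte char (#10). Advance 2.
Byte at offset 29: 0xF0 = 11110000 → 4-byte char (#11). Advance 4.
Byte at offset 33: 0xDE = 11011110 → 2-byte char (#12). Advance 2.
Reached end at offset 35 after 12 code points.

12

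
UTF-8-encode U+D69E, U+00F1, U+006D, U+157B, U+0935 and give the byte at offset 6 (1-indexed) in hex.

1-indexed offset 6 is 0-indexed offset 5.
U+D69E → 3-byte form ED 9A 9E at offsets 0–2.
U+00F1 → 2-byte form C3 B1 at offsets 3–4.
U+006D → 1-byte form 6D at offsets 5–5.
Offset 5 falls in char 3's range; it's byte 1 of 6D = 0x6D.

0x6D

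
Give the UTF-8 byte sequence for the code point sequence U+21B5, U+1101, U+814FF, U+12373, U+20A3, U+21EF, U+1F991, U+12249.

E2 86 B5 E1 84 81 F2 81 93 BF F0 92 8D B3 E2 82 A3 E2 87 AF F0 9F A6 91 F0 92 89 89

U+21B5: 3-byte form → E2 86 B5.
U+1101: 3-byte form → E1 84 81.
U+814FF: 4-byte form → F2 81 93 BF.
U+12373: 4-byte form → F0 92 8D B3.
U+20A3: 3-byte form → E2 82 A3.
U+21EF: 3-byte form → E2 87 AF.
U+1F991: 4-byte form → F0 9F A6 91.
U+12249: 4-byte form → F0 92 89 89.
Concatenated (28 bytes): E2 86 B5 E1 84 81 F2 81 93 BF F0 92 8D B3 E2 82 A3 E2 87 AF F0 9F A6 91 F0 92 89 89.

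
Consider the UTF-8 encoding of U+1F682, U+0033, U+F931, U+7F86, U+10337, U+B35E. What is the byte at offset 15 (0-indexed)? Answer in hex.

0xEB

U+1F682 → 4-byte form F0 9F 9A 82 at offsets 0–3.
U+0033 → 1-byte form 33 at offsets 4–4.
U+F931 → 3-byte form EF A4 B1 at offsets 5–7.
U+7F86 → 3-byte form E7 BE 86 at offsets 8–10.
U+10337 → 4-byte form F0 90 8C B7 at offsets 11–14.
U+B35E → 3-byte form EB 8D 9E at offsets 15–17.
Offset 15 falls in char 6's range; it's byte 1 of EB 8D 9E = 0xEB.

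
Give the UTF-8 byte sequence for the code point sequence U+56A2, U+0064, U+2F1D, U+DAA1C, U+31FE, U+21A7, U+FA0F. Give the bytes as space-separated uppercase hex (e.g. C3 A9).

U+56A2: 3-byte form → E5 9A A2.
U+0064: 1-byte form → 64.
U+2F1D: 3-byte form → E2 BC 9D.
U+DAA1C: 4-byte form → F3 9A A8 9C.
U+31FE: 3-byte form → E3 87 BE.
U+21A7: 3-byte form → E2 86 A7.
U+FA0F: 3-byte form → EF A8 8F.
Concatenated (20 bytes): E5 9A A2 64 E2 BC 9D F3 9A A8 9C E3 87 BE E2 86 A7 EF A8 8F.

E5 9A A2 64 E2 BC 9D F3 9A A8 9C E3 87 BE E2 86 A7 EF A8 8F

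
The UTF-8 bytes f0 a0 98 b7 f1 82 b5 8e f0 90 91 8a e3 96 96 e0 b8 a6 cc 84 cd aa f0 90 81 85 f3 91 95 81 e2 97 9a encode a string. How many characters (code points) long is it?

Byte at offset 0: 0xF0 = 11110000 → 4-byte char (#1). Advance 4.
Byte at offset 4: 0xF1 = 11110001 → 4-byte char (#2). Advance 4.
Byte at offset 8: 0xF0 = 11110000 → 4-byte char (#3). Advance 4.
Byte at offset 12: 0xE3 = 11100011 → 3-byte char (#4). Advance 3.
Byte at offset 15: 0xE0 = 11100000 → 3-byte char (#5). Advance 3.
Byte at offset 18: 0xCC = 11001100 → 2-byte char (#6). Advance 2.
Byte at offset 20: 0xCD = 11001101 → 2-byte char (#7). Advance 2.
Byte at offset 22: 0xF0 = 11110000 → 4-byte char (#8). Advance 4.
Byte at offset 26: 0xF3 = 11110011 → 4-byte char (#9). Advance 4.
Byte at offset 30: 0xE2 = 11100010 → 3-byte char (#10). Advance 3.
Reached end at offset 33 after 10 code points.

10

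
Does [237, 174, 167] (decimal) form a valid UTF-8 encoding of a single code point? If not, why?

Structurally a 3-byte sequence; payload = 0xDBA7.
But 0xDBA7 is in U+D800–U+DFFF, the surrogate range. Surrogates are not Unicode scalar values and are forbidden in UTF-8.

invalid (encodes a surrogate (U+D800–U+DFFF))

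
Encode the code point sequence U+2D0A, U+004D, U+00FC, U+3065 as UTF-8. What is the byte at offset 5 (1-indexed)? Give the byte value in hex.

1-indexed offset 5 is 0-indexed offset 4.
U+2D0A → 3-byte form E2 B4 8A at offsets 0–2.
U+004D → 1-byte form 4D at offsets 3–3.
U+00FC → 2-byte form C3 BC at offsets 4–5.
Offset 4 falls in char 3's range; it's byte 1 of C3 BC = 0xC3.

0xC3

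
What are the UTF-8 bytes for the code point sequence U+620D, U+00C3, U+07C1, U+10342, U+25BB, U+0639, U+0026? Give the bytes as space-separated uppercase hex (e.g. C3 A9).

E6 88 8D C3 83 DF 81 F0 90 8D 82 E2 96 BB D8 B9 26

U+620D: 3-byte form → E6 88 8D.
U+00C3: 2-byte form → C3 83.
U+07C1: 2-byte form → DF 81.
U+10342: 4-byte form → F0 90 8D 82.
U+25BB: 3-byte form → E2 96 BB.
U+0639: 2-byte form → D8 B9.
U+0026: 1-byte form → 26.
Concatenated (17 bytes): E6 88 8D C3 83 DF 81 F0 90 8D 82 E2 96 BB D8 B9 26.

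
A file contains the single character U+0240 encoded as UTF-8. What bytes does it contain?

C9 80

U+0240 = 0x240 = 576 decimal. In range U+0080–U+07FF → 2-byte form: 110xxxxx 10xxxxxx.
Binary (11 bits): 01001000000.
Split 5+6: 01001 | 000000.
Byte 1: 11001001 = 0xC9.
Byte 2: 10000000 = 0x80.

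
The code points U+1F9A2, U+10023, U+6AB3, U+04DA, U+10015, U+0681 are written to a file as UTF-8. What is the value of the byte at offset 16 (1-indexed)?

0x80

1-indexed offset 16 is 0-indexed offset 15.
U+1F9A2 → 4-byte form F0 9F A6 A2 at offsets 0–3.
U+10023 → 4-byte form F0 90 80 A3 at offsets 4–7.
U+6AB3 → 3-byte form E6 AA B3 at offsets 8–10.
U+04DA → 2-byte form D3 9A at offsets 11–12.
U+10015 → 4-byte form F0 90 80 95 at offsets 13–16.
Offset 15 falls in char 5's range; it's byte 3 of F0 90 80 95 = 0x80.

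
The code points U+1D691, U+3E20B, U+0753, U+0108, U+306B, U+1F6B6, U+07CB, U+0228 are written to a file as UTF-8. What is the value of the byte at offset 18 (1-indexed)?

1-indexed offset 18 is 0-indexed offset 17.
U+1D691 → 4-byte form F0 9D 9A 91 at offsets 0–3.
U+3E20B → 4-byte form F0 BE 88 8B at offsets 4–7.
U+0753 → 2-byte form DD 93 at offsets 8–9.
U+0108 → 2-byte form C4 88 at offsets 10–11.
U+306B → 3-byte form E3 81 AB at offsets 12–14.
U+1F6B6 → 4-byte form F0 9F 9A B6 at offsets 15–18.
Offset 17 falls in char 6's range; it's byte 3 of F0 9F 9A B6 = 0x9A.

0x9A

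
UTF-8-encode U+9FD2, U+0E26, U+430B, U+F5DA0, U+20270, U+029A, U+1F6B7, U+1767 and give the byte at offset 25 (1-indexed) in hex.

0x9D

1-indexed offset 25 is 0-indexed offset 24.
U+9FD2 → 3-byte form E9 BF 92 at offsets 0–2.
U+0E26 → 3-byte form E0 B8 A6 at offsets 3–5.
U+430B → 3-byte form E4 8C 8B at offsets 6–8.
U+F5DA0 → 4-byte form F3 B5 B6 A0 at offsets 9–12.
U+20270 → 4-byte form F0 A0 89 B0 at offsets 13–16.
U+029A → 2-byte form CA 9A at offsets 17–18.
U+1F6B7 → 4-byte form F0 9F 9A B7 at offsets 19–22.
U+1767 → 3-byte form E1 9D A7 at offsets 23–25.
Offset 24 falls in char 8's range; it's byte 2 of E1 9D A7 = 0x9D.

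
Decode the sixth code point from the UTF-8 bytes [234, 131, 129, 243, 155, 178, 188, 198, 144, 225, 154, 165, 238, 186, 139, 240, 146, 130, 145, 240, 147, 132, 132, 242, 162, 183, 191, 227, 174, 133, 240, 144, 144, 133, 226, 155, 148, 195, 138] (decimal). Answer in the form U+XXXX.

Offset 0: leading byte 0xEA = 11101010 → 3-byte char #1 = EA 83 81.
Offset 3: leading byte 0xF3 = 11110011 → 4-byte char #2 = F3 9B B2 BC.
Offset 7: leading byte 0xC6 = 11000110 → 2-byte char #3 = C6 90.
Offset 9: leading byte 0xE1 = 11100001 → 3-byte char #4 = E1 9A A5.
Offset 12: leading byte 0xEE = 11101110 → 3-byte char #5 = EE BA 8B.
Offset 15: leading byte 0xF0 = 11110000 → 4-byte char #6 = F0 92 82 91.
Leading byte 0xF0 = 11110000 matches 11110xxx → 4-byte sequence.
Byte 1: 0xF0 = 11110000, payload 000 (3 bits).
Byte 2: 0x92 = 10010010 (10xxxxxx ✓), payload 010010.
Byte 3: 0x82 = 10000010 (10xxxxxx ✓), payload 000010.
Byte 4: 0x91 = 10010001 (10xxxxxx ✓), payload 010001.
Concatenate: 000010010000010010001 = 0x12091 (21 bits → U+12091).

U+12091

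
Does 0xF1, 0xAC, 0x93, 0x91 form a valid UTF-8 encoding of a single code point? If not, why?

valid

Leading byte 0xF1 = 11110001 → 4-byte form.
Continuation bytes 0xAC=10101100, 0x93=10010011, 0x91=10010001 all match 10xxxxxx.
Decoded value 0x6C4D1 is ≥ 0x10000 (shortest form) and not a surrogate.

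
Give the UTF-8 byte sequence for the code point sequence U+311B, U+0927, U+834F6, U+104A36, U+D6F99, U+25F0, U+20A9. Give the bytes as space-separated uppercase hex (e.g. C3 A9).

U+311B: 3-byte form → E3 84 9B.
U+0927: 3-byte form → E0 A4 A7.
U+834F6: 4-byte form → F2 83 93 B6.
U+104A36: 4-byte form → F4 84 A8 B6.
U+D6F99: 4-byte form → F3 96 BE 99.
U+25F0: 3-byte form → E2 97 B0.
U+20A9: 3-byte form → E2 82 A9.
Concatenated (24 bytes): E3 84 9B E0 A4 A7 F2 83 93 B6 F4 84 A8 B6 F3 96 BE 99 E2 97 B0 E2 82 A9.

E3 84 9B E0 A4 A7 F2 83 93 B6 F4 84 A8 B6 F3 96 BE 99 E2 97 B0 E2 82 A9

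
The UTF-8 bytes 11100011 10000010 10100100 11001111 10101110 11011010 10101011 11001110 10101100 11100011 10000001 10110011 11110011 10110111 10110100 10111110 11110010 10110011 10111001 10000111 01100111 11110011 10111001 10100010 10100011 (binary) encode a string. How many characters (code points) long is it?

9

Byte at offset 0: 0xE3 = 11100011 → 3-byte char (#1). Advance 3.
Byte at offset 3: 0xCF = 11001111 → 2-byte char (#2). Advance 2.
Byte at offset 5: 0xDA = 11011010 → 2-byte char (#3). Advance 2.
Byte at offset 7: 0xCE = 11001110 → 2-byte char (#4). Advance 2.
Byte at offset 9: 0xE3 = 11100011 → 3-byte char (#5). Advance 3.
Byte at offset 12: 0xF3 = 11110011 → 4-byte char (#6). Advance 4.
Byte at offset 16: 0xF2 = 11110010 → 4-byte char (#7). Advance 4.
Byte at offset 20: 0x67 = 01100111 → 1-byte char (#8). Advance 1.
Byte at offset 21: 0xF3 = 11110011 → 4-byte char (#9). Advance 4.
Reached end at offset 25 after 9 code points.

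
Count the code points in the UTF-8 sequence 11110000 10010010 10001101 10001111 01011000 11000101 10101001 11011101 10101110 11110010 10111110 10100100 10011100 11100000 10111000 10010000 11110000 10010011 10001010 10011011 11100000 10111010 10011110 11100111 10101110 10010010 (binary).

9

Byte at offset 0: 0xF0 = 11110000 → 4-byte char (#1). Advance 4.
Byte at offset 4: 0x58 = 01011000 → 1-byte char (#2). Advance 1.
Byte at offset 5: 0xC5 = 11000101 → 2-byte char (#3). Advance 2.
Byte at offset 7: 0xDD = 11011101 → 2-byte char (#4). Advance 2.
Byte at offset 9: 0xF2 = 11110010 → 4-byte char (#5). Advance 4.
Byte at offset 13: 0xE0 = 11100000 → 3-byte char (#6). Advance 3.
Byte at offset 16: 0xF0 = 11110000 → 4-byte char (#7). Advance 4.
Byte at offset 20: 0xE0 = 11100000 → 3-byte char (#8). Advance 3.
Byte at offset 23: 0xE7 = 11100111 → 3-byte char (#9). Advance 3.
Reached end at offset 26 after 9 code points.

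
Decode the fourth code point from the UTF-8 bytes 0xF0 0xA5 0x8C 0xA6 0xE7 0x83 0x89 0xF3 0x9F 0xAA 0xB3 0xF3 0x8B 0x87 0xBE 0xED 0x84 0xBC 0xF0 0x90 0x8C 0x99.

U+CB1FE

Offset 0: leading byte 0xF0 = 11110000 → 4-byte char #1 = F0 A5 8C A6.
Offset 4: leading byte 0xE7 = 11100111 → 3-byte char #2 = E7 83 89.
Offset 7: leading byte 0xF3 = 11110011 → 4-byte char #3 = F3 9F AA B3.
Offset 11: leading byte 0xF3 = 11110011 → 4-byte char #4 = F3 8B 87 BE.
Leading byte 0xF3 = 11110011 matches 11110xxx → 4-byte sequence.
Byte 1: 0xF3 = 11110011, payload 011 (3 bits).
Byte 2: 0x8B = 10001011 (10xxxxxx ✓), payload 001011.
Byte 3: 0x87 = 10000111 (10xxxxxx ✓), payload 000111.
Byte 4: 0xBE = 10111110 (10xxxxxx ✓), payload 111110.
Concatenate: 011001011000111111110 = 0xCB1FE (21 bits → U+CB1FE).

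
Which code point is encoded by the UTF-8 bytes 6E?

U+006E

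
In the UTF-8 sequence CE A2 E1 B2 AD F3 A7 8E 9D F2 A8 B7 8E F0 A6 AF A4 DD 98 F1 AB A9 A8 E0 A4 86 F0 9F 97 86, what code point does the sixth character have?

U+0758

Offset 0: leading byte 0xCE = 11001110 → 2-byte char #1 = CE A2.
Offset 2: leading byte 0xE1 = 11100001 → 3-byte char #2 = E1 B2 AD.
Offset 5: leading byte 0xF3 = 11110011 → 4-byte char #3 = F3 A7 8E 9D.
Offset 9: leading byte 0xF2 = 11110010 → 4-byte char #4 = F2 A8 B7 8E.
Offset 13: leading byte 0xF0 = 11110000 → 4-byte char #5 = F0 A6 AF A4.
Offset 17: leading byte 0xDD = 11011101 → 2-byte char #6 = DD 98.
Leading byte 0xDD = 11011101 matches 110xxxxx → 2-byte sequence.
Byte 1: 0xDD = 11011101, payload 11101 (5 bits).
Byte 2: 0x98 = 10011000 (10xxxxxx ✓), payload 011000.
Concatenate: 11101011000 = 0x758 (11 bits → U+0758).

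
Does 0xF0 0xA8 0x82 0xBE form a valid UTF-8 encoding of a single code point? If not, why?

valid

Leading byte 0xF0 = 11110000 → 4-byte form.
Continuation bytes 0xA8=10101000, 0x82=10000010, 0xBE=10111110 all match 10xxxxxx.
Decoded value 0x280BE is ≥ 0x10000 (shortest form) and not a surrogate.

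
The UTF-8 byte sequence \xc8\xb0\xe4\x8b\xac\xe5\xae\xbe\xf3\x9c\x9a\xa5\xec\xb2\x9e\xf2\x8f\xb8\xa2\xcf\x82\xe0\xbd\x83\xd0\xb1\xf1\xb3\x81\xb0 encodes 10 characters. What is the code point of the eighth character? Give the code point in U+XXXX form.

Offset 0: leading byte 0xC8 = 11001000 → 2-byte char #1 = C8 B0.
Offset 2: leading byte 0xE4 = 11100100 → 3-byte char #2 = E4 8B AC.
Offset 5: leading byte 0xE5 = 11100101 → 3-byte char #3 = E5 AE BE.
Offset 8: leading byte 0xF3 = 11110011 → 4-byte char #4 = F3 9C 9A A5.
Offset 12: leading byte 0xEC = 11101100 → 3-byte char #5 = EC B2 9E.
Offset 15: leading byte 0xF2 = 11110010 → 4-byte char #6 = F2 8F B8 A2.
Offset 19: leading byte 0xCF = 11001111 → 2-byte char #7 = CF 82.
Offset 21: leading byte 0xE0 = 11100000 → 3-byte char #8 = E0 BD 83.
Leading byte 0xE0 = 11100000 matches 1110xxxx → 3-byte sequence.
Byte 1: 0xE0 = 11100000, payload 0000 (4 bits).
Byte 2: 0xBD = 10111101 (10xxxxxx ✓), payload 111101.
Byte 3: 0x83 = 10000011 (10xxxxxx ✓), payload 000011.
Concatenate: 0000111101000011 = 0xF43 (16 bits → U+0F43).

U+0F43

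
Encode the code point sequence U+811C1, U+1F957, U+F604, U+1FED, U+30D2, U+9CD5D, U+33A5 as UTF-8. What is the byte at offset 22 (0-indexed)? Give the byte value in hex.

0x8E

U+811C1 → 4-byte form F2 81 87 81 at offsets 0–3.
U+1F957 → 4-byte form F0 9F A5 97 at offsets 4–7.
U+F604 → 3-byte form EF 98 84 at offsets 8–10.
U+1FED → 3-byte form E1 BF AD at offsets 11–13.
U+30D2 → 3-byte form E3 83 92 at offsets 14–16.
U+9CD5D → 4-byte form F2 9C B5 9D at offsets 17–20.
U+33A5 → 3-byte form E3 8E A5 at offsets 21–23.
Offset 22 falls in char 7's range; it's byte 2 of E3 8E A5 = 0x8E.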